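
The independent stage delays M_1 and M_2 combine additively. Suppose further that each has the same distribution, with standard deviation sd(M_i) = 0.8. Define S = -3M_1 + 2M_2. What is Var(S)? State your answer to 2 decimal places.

8.32

Var(M_i) = (0.8)² = 0.64
By independence, Var(S) = (-3)²Var(M_1) + (2)²Var(M_2)
= (-3)²·0.64 + (2)²·0.64 = 8.32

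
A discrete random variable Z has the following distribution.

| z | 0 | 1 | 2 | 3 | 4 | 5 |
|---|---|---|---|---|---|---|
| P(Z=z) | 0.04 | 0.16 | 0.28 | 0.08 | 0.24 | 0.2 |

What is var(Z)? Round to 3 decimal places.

E[Z] = (0)(0.04) + (1)(0.16) + (2)(0.28) + (3)(0.08) + (4)(0.24) + (5)(0.2) = 2.92
E[Z²] = (0)²(0.04) + (1)²(0.16) + (2)²(0.28) + (3)²(0.08) + (4)²(0.24) + (5)²(0.2) = 10.84
var(Z) = E[Z²] − (E[Z])² = 10.84 − (2.92)² = 2.3136

2.314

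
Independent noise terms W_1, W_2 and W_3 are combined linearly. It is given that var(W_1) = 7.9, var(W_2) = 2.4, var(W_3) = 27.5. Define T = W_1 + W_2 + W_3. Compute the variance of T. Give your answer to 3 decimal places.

37.800

By independence, var(T) = (1)²var(W_1) + (1)²var(W_2) + (1)²var(W_3)
= (1)²·7.9 + (1)²·2.4 + (1)²·27.5 = 37.8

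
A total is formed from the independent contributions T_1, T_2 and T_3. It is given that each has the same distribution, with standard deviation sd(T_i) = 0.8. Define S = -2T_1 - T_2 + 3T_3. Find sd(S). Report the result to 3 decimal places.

2.993

var(T_i) = (0.8)² = 0.64
By independence, var(S) = (-2)²var(T_1) + (-1)²var(T_2) + (3)²var(T_3)
= (-2)²·0.64 + (-1)²·0.64 + (3)²·0.64 = 8.96
sd(S) = √8.96 ≈ 2.993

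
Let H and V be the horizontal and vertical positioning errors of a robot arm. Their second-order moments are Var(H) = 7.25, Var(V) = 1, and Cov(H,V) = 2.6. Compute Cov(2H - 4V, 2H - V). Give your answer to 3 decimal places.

Cov(2H - 4V, 2H - V) = (2)(2)Var(H) + (-4)(-1)Var(V) + [(2)(-1) + (-4)(2)]Cov(H,V)
= 4·7.25 + 4·1 + -10·2.6 = 7

7.000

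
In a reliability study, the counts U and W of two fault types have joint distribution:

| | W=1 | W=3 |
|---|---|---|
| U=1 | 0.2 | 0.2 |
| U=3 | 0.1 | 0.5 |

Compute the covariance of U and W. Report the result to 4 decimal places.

E[U] = 2.2,  E[W] = 2.4
E[UW] = 5.6
Cov(U,W) = E[UW] − E[U]E[W] = 5.6 − (2.2)(2.4) = 0.32

0.3200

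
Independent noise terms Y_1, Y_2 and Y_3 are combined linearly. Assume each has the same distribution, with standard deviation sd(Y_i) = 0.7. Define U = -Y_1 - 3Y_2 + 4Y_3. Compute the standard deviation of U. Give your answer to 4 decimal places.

3.5693

Var(Y_i) = (0.7)² = 0.49
By independence, Var(U) = (-1)²Var(Y_1) + (-3)²Var(Y_2) + (4)²Var(Y_3)
= (-1)²·0.49 + (-3)²·0.49 + (4)²·0.49 = 12.74
sd(U) = √12.74 ≈ 3.5693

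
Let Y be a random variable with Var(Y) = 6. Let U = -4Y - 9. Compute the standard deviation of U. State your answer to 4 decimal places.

Var(-4Y - 9) = (-4)²·6 = 96
SD(U) = √96 ≈ 9.7980

9.7980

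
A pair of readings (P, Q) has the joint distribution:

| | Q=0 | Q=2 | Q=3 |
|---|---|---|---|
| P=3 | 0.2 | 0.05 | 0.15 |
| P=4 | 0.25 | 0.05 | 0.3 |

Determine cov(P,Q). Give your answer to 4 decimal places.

E[P] = 3.6,  E[Q] = 1.55
E[PQ] = 5.65
cov(P,Q) = E[PQ] − E[P]E[Q] = 5.65 − (3.6)(1.55) = 0.07

0.0700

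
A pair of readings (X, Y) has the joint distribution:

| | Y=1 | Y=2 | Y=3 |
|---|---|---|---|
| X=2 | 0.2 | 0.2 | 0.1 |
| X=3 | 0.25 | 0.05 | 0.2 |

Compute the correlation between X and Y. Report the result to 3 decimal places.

E[X] = 2.5,  E[Y] = 1.85
E[XY] = 4.65
Cov(X,Y) = E[XY] − E[X]E[Y] = 4.65 − (2.5)(1.85) = 0.025
var(X) = 0.25,  var(Y) = 0.7275
ρ = 0.025 / √(0.25·0.7275) ≈ 0.059

0.059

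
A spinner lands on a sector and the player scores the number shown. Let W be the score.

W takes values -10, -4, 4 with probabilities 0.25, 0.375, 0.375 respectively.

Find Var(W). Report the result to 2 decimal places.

E[W] = (-10)(0.25) + (-4)(0.375) + (4)(0.375) = -2.5
E[W²] = (-10)²(0.25) + (-4)²(0.375) + (4)²(0.375) = 37
Var(W) = E[W²] − (E[W])² = 37 − (-2.5)² = 30.75

30.75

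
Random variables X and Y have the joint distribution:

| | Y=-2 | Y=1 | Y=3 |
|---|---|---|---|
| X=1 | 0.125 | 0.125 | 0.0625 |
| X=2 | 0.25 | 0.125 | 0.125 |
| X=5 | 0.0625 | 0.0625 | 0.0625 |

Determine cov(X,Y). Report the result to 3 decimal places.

0.266

E[X] = 2.25,  E[Y] = 0.1875
E[XY] = 0.6875
cov(X,Y) = E[XY] − E[X]E[Y] = 0.6875 − (2.25)(0.1875) = 0.265625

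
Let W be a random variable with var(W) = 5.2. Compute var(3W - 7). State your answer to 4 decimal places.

46.8000

var(3W - 7) = (3)²·var(W) = 9·5.2 = 46.8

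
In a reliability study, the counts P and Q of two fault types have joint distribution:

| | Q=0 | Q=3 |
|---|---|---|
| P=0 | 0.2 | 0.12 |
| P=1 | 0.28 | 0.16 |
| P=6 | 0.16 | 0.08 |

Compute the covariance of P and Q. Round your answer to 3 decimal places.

E[P] = 1.88,  E[Q] = 1.08
E[PQ] = 1.92
Cov(P,Q) = E[PQ] − E[P]E[Q] = 1.92 − (1.88)(1.08) = -0.1104

-0.110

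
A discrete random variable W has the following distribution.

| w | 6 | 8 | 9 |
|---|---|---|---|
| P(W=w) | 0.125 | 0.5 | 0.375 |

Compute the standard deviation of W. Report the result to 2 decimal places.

0.93

E[W] = (6)(0.125) + (8)(0.5) + (9)(0.375) = 8.125
E[W²] = (6)²(0.125) + (8)²(0.5) + (9)²(0.375) = 66.875
V(W) = E[W²] − (E[W])² = 66.875 − (8.125)² = 0.859375
sd(W) = √0.859375 ≈ 0.93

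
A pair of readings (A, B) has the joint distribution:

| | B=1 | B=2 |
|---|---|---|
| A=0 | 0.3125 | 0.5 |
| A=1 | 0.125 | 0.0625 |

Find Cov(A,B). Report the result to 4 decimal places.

E[A] = 0.1875,  E[B] = 1.5625
E[AB] = 0.25
Cov(A,B) = E[AB] − E[A]E[B] = 0.25 − (0.1875)(1.5625) = -0.04296875

-0.0430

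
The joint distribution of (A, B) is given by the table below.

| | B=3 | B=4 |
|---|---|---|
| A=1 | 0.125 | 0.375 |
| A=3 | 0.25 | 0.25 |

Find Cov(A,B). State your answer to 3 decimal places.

-0.125

E[A] = 2,  E[B] = 3.625
E[AB] = 7.125
Cov(A,B) = E[AB] − E[A]E[B] = 7.125 − (2)(3.625) = -0.125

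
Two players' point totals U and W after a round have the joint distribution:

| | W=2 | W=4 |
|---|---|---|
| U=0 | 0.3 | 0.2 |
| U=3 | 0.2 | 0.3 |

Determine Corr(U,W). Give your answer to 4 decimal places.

0.2000

E[U] = 1.5,  E[W] = 3
E[UW] = 4.8
Cov(U,W) = E[UW] − E[U]E[W] = 4.8 − (1.5)(3) = 0.3
V(U) = 2.25,  V(W) = 1
ρ = 0.3 / √(2.25·1) ≈ 0.2000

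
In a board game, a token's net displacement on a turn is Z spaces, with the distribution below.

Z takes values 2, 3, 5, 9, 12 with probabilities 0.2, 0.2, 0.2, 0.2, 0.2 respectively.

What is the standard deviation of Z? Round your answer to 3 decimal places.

3.763

E[Z] = (2)(0.2) + (3)(0.2) + (5)(0.2) + (9)(0.2) + (12)(0.2) = 6.2
E[Z²] = (2)²(0.2) + (3)²(0.2) + (5)²(0.2) + (9)²(0.2) + (12)²(0.2) = 52.6
var(Z) = E[Z²] − (E[Z])² = 52.6 − (6.2)² = 14.16
SD(Z) = √14.16 ≈ 3.763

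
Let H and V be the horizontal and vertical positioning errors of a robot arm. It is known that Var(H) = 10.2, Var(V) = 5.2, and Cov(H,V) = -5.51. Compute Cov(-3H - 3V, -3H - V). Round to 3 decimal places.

Cov(-3H - 3V, -3H - V) = (-3)(-3)Var(H) + (-3)(-1)Var(V) + [(-3)(-1) + (-3)(-3)]Cov(H,V)
= 9·10.2 + 3·5.2 + 12·-5.51 = 41.28

41.280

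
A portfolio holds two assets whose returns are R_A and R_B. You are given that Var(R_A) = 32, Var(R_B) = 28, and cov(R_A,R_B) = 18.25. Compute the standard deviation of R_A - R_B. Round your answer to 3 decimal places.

4.848

Var(R_A - R_B) = (1)²·Var(R_A) + (-1)²·Var(R_B) + 2·(1)·(-1)·cov(R_A,R_B)
= 1·32 + 1·28 + -2·18.25 = 23.5
σ(R_A - R_B) = √23.5 ≈ 4.848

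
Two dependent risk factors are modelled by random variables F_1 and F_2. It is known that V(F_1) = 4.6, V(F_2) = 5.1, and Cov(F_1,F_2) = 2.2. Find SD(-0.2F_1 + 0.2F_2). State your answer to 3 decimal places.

0.460

V(-0.2F_1 + 0.2F_2) = (-0.2)²·V(F_1) + (0.2)²·V(F_2) + 2·(-0.2)·(0.2)·Cov(F_1,F_2)
= 0.04·4.6 + 0.04·5.1 + -0.08·2.2 = 0.212
SD(-0.2F_1 + 0.2F_2) = √0.212 ≈ 0.460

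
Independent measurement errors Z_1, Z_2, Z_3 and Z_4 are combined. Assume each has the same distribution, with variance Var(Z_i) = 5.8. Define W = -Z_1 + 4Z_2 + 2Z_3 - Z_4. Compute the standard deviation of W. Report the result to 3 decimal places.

11.296

By independence, Var(W) = (-1)²Var(Z_1) + (4)²Var(Z_2) + (2)²Var(Z_3) + (-1)²Var(Z_4)
= (-1)²·5.8 + (4)²·5.8 + (2)²·5.8 + (-1)²·5.8 = 127.6
sd(W) = √127.6 ≈ 11.296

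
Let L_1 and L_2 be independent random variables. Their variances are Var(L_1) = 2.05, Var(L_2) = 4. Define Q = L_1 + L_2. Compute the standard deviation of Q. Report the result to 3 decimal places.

2.460

By independence, Var(Q) = (1)²Var(L_1) + (1)²Var(L_2)
= (1)²·2.05 + (1)²·4 = 6.05
SD(Q) = √6.05 ≈ 2.460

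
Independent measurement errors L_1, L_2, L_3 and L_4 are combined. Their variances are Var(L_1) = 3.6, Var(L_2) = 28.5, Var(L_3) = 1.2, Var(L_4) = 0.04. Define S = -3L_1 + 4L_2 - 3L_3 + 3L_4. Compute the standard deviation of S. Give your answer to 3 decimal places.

By independence, Var(S) = (-3)²Var(L_1) + (4)²Var(L_2) + (-3)²Var(L_3) + (3)²Var(L_4)
= (-3)²·3.6 + (4)²·28.5 + (-3)²·1.2 + (3)²·0.04 = 499.56
SD(S) = √499.56 ≈ 22.351

22.351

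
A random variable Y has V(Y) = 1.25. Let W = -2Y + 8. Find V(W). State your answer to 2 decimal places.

V(-2Y + 8) = (-2)²·V(Y) = 4·1.25 = 5

5.00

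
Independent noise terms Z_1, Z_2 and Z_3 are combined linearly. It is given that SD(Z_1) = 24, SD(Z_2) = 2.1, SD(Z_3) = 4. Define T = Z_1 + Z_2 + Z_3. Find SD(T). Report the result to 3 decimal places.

var(Z_1) = 576, var(Z_2) = 4.41, var(Z_3) = 16
By independence, var(T) = (1)²var(Z_1) + (1)²var(Z_2) + (1)²var(Z_3)
= (1)²·576 + (1)²·4.41 + (1)²·16 = 596.41
SD(T) = √596.41 ≈ 24.422

24.422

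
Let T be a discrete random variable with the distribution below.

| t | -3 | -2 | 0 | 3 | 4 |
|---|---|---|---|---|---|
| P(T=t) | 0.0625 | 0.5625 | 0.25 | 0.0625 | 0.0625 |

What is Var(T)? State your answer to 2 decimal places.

3.61

E[T] = (-3)(0.0625) + (-2)(0.5625) + (0)(0.25) + (3)(0.0625) + (4)(0.0625) = -0.875
E[T²] = (-3)²(0.0625) + (-2)²(0.5625) + (0)²(0.25) + (3)²(0.0625) + (4)²(0.0625) = 4.375
Var(T) = E[T²] − (E[T])² = 4.375 − (-0.875)² = 3.609375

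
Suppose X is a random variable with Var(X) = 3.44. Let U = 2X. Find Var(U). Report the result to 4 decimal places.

13.7600

Var(2X) = (2)²·Var(X) = 4·3.44 = 13.76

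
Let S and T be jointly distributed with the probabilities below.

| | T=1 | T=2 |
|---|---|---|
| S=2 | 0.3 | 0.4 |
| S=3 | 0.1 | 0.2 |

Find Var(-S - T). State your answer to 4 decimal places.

E[S] = 2.3,  E[T] = 1.6,  E[ST] = 3.7
Var(S) = 5.5 − (2.3)² = 0.21;  Var(T) = 2.8 − (1.6)² = 0.24
Cov(S,T) = 3.7 − (2.3)(1.6) = 0.02
Var(-S - T) = (-1)²·0.21 + (-1)²·0.24 + 2·(-1)·(-1)·0.02 = 0.49

0.4900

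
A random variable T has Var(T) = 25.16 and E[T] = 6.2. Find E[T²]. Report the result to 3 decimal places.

E[T²] = Var(T) + (E[T])² = 25.16 + (6.2)² = 63.6

63.600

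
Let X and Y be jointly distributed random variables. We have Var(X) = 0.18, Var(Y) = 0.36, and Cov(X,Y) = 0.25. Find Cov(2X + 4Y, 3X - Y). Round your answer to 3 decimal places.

Cov(2X + 4Y, 3X - Y) = (2)(3)Var(X) + (4)(-1)Var(Y) + [(2)(-1) + (4)(3)]Cov(X,Y)
= 6·0.18 + -4·0.36 + 10·0.25 = 2.14

2.140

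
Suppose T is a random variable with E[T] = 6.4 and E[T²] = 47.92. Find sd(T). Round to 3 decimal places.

2.638

var(T) = 47.92 − (6.4)² = 6.96
sd(T) = √6.96 ≈ 2.638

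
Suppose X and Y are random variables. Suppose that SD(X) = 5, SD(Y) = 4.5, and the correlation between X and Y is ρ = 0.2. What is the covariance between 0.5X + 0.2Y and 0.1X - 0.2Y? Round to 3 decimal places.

V(X) = (5)² = 25;  V(Y) = (4.5)² = 20.25
Cov(X,Y) = ρ·SD(X)·SD(Y) = 0.2·5·4.5 = 4.5
Cov(0.5X + 0.2Y, 0.1X - 0.2Y) = (0.5)(0.1)V(X) + (0.2)(-0.2)V(Y) + [(0.5)(-0.2) + (0.2)(0.1)]Cov(X,Y)
= 0.05·25 + -0.04·20.25 + -0.08·4.5 = 0.08

0.080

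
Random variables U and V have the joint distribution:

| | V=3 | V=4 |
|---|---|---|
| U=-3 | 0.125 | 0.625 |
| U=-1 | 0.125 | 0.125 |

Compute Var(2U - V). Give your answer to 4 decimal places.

E[U] = -2.5,  E[V] = 3.75,  E[UV] = -9.5
Var(U) = 7 − (-2.5)² = 0.75;  Var(V) = 14.25 − (3.75)² = 0.1875
cov(U,V) = -9.5 − (-2.5)(3.75) = -0.125
Var(2U - V) = (2)²·0.75 + (-1)²·0.1875 + 2·(2)·(-1)·-0.125 = 3.6875

3.6875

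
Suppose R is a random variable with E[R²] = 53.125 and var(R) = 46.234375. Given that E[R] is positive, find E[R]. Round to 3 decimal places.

(E[R])² = E[R²] − var(R) = 53.125 − 46.234375 = 6.890625
E[R] = √6.890625 = 2.625

2.625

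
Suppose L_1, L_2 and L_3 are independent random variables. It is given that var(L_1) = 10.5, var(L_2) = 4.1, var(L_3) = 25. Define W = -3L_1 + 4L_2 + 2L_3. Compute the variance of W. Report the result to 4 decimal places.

260.1000

By independence, var(W) = (-3)²var(L_1) + (4)²var(L_2) + (2)²var(L_3)
= (-3)²·10.5 + (4)²·4.1 + (2)²·25 = 260.1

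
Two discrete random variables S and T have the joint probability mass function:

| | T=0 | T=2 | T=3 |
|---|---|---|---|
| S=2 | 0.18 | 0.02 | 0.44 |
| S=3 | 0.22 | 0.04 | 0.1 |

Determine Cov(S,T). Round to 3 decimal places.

-0.246

E[S] = 2.36,  E[T] = 1.74
E[ST] = 3.86
Cov(S,T) = E[ST] − E[S]E[T] = 3.86 − (2.36)(1.74) = -0.2464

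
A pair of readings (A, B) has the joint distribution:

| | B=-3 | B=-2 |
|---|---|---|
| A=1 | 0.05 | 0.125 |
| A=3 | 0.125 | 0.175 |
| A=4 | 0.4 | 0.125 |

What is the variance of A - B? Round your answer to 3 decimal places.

1.838

E[A] = 3.175,  E[B] = -2.575,  E[AB] = -8.375
var(A) = 11.275 − (3.175)² = 1.194375;  var(B) = 6.875 − (-2.575)² = 0.244375
Cov(A,B) = -8.375 − (3.175)(-2.575) = -0.199375
var(A - B) = (1)²·1.194375 + (-1)²·0.244375 + 2·(1)·(-1)·-0.199375 = 1.8375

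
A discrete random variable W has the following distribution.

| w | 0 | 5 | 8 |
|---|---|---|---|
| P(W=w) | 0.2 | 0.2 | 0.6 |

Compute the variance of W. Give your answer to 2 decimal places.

E[W] = (0)(0.2) + (5)(0.2) + (8)(0.6) = 5.8
E[W²] = (0)²(0.2) + (5)²(0.2) + (8)²(0.6) = 43.4
Var(W) = E[W²] − (E[W])² = 43.4 − (5.8)² = 9.76

9.76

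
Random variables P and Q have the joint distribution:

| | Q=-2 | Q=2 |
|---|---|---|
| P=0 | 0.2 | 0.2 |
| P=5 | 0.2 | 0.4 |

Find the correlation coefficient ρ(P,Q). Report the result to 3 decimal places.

E[P] = 3,  E[Q] = 0.4
E[PQ] = 2
cov(P,Q) = E[PQ] − E[P]E[Q] = 2 − (3)(0.4) = 0.8
V(P) = 6,  V(Q) = 3.84
ρ = 0.8 / √(6·3.84) ≈ 0.167

0.167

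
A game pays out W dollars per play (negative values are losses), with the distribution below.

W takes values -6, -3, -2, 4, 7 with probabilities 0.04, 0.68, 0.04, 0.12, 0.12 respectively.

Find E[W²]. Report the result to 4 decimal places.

E[W²] = (-6)²(0.04) + (-3)²(0.68) + (-2)²(0.04) + (4)²(0.12) + (7)²(0.12) = 15.52

15.5200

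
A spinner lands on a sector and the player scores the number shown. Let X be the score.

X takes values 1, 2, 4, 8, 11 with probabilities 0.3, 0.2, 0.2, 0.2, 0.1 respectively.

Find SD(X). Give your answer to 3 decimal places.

3.400

E[X] = (1)(0.3) + (2)(0.2) + (4)(0.2) + (8)(0.2) + (11)(0.1) = 4.2
E[X²] = (1)²(0.3) + (2)²(0.2) + (4)²(0.2) + (8)²(0.2) + (11)²(0.1) = 29.2
Var(X) = E[X²] − (E[X])² = 29.2 − (4.2)² = 11.56
SD(X) = √11.56 ≈ 3.400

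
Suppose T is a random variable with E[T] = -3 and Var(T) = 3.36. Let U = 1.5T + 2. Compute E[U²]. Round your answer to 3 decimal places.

E[1.5T + 2] = 1.5·-3 + 2 = -2.5
Var(1.5T + 2) = (1.5)²·3.36 = 7.56
E[U²] = Var(U) + (E[U])² = 7.56 + (-2.5)² = 13.81

13.810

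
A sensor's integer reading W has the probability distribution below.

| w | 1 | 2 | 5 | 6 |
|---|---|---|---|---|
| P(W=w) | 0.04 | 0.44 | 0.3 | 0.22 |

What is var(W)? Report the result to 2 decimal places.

E[W] = (1)(0.04) + (2)(0.44) + (5)(0.3) + (6)(0.22) = 3.74
E[W²] = (1)²(0.04) + (2)²(0.44) + (5)²(0.3) + (6)²(0.22) = 17.22
var(W) = E[W²] − (E[W])² = 17.22 − (3.74)² = 3.2324

3.23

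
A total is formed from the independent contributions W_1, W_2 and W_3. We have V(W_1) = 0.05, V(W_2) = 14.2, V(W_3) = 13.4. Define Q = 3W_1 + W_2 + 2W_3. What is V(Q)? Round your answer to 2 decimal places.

68.25

By independence, V(Q) = (3)²V(W_1) + (1)²V(W_2) + (2)²V(W_3)
= (3)²·0.05 + (1)²·14.2 + (2)²·13.4 = 68.25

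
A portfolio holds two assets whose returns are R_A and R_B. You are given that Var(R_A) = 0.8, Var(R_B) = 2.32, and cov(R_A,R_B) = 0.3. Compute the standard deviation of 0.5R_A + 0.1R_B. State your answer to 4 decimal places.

Var(0.5R_A + 0.1R_B) = (0.5)²·Var(R_A) + (0.1)²·Var(R_B) + 2·(0.5)·(0.1)·cov(R_A,R_B)
= 0.25·0.8 + 0.01·2.32 + 0.1·0.3 = 0.2532
SD(0.5R_A + 0.1R_B) = √0.2532 ≈ 0.5032

0.5032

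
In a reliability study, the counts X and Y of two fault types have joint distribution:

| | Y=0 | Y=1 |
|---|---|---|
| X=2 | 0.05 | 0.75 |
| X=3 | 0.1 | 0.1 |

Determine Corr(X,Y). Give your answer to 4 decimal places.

E[X] = 2.2,  E[Y] = 0.85
E[XY] = 1.8
Cov(X,Y) = E[XY] − E[X]E[Y] = 1.8 − (2.2)(0.85) = -0.07
V(X) = 0.16,  V(Y) = 0.1275
ρ = -0.07 / √(0.16·0.1275) ≈ -0.4901

-0.4901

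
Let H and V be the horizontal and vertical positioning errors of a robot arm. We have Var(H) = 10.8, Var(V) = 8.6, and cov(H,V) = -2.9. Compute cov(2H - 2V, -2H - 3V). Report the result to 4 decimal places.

14.2000

cov(2H - 2V, -2H - 3V) = (2)(-2)Var(H) + (-2)(-3)Var(V) + [(2)(-3) + (-2)(-2)]cov(H,V)
= -4·10.8 + 6·8.6 + -2·-2.9 = 14.2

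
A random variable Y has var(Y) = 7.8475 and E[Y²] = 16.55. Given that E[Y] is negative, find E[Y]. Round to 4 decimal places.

(E[Y])² = E[Y²] − var(Y) = 16.55 − 7.8475 = 8.7025
E[Y] = −√8.7025 = -2.95

-2.9500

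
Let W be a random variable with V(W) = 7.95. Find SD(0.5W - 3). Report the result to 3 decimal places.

V(0.5W - 3) = (0.5)²·7.95 = 1.9875
SD(0.5W - 3) = √1.9875 ≈ 1.410

1.410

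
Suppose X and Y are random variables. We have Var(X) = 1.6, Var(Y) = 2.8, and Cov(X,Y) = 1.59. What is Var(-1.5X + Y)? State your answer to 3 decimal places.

1.630

Var(-1.5X + Y) = (-1.5)²·Var(X) + (1)²·Var(Y) + 2·(-1.5)·(1)·Cov(X,Y)
= 2.25·1.6 + 1·2.8 + -3·1.59 = 1.63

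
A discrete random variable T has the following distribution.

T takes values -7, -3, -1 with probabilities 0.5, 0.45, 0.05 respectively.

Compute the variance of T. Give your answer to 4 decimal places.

4.5900

E[T] = (-7)(0.5) + (-3)(0.45) + (-1)(0.05) = -4.9
E[T²] = (-7)²(0.5) + (-3)²(0.45) + (-1)²(0.05) = 28.6
V(T) = E[T²] − (E[T])² = 28.6 − (-4.9)² = 4.59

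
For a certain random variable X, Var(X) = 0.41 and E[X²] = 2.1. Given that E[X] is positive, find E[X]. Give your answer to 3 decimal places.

1.300

(E[X])² = E[X²] − Var(X) = 2.1 − 0.41 = 1.69
E[X] = √1.69 = 1.3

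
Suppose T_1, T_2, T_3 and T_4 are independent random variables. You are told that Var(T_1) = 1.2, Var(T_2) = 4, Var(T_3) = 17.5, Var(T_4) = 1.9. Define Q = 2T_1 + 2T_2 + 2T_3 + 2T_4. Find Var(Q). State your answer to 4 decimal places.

By independence, Var(Q) = (2)²Var(T_1) + (2)²Var(T_2) + (2)²Var(T_3) + (2)²Var(T_4)
= (2)²·1.2 + (2)²·4 + (2)²·17.5 + (2)²·1.9 = 98.4

98.4000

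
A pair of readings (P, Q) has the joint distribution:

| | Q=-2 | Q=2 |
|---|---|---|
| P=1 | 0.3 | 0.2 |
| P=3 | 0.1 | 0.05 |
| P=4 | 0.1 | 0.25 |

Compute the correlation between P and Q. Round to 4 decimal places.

E[P] = 2.35,  E[Q] = 0
E[PQ] = 0.7
cov(P,Q) = E[PQ] − E[P]E[Q] = 0.7 − (2.35)(0) = 0.7
Var(P) = 1.9275,  Var(Q) = 4
ρ = 0.7 / √(1.9275·4) ≈ 0.2521

0.2521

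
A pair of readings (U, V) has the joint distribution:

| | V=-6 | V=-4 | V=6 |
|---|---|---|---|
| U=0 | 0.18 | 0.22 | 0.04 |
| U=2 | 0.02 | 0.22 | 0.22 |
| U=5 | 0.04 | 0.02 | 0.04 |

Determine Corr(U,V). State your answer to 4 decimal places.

0.3097

E[U] = 1.42,  E[V] = -1.48
E[UV] = 0.24
Cov(U,V) = E[UV] − E[U]E[V] = 0.24 − (1.42)(-1.48) = 2.3416
Var(U) = 2.3236,  Var(V) = 24.6096
ρ = 2.3416 / √(2.3236·24.6096) ≈ 0.3097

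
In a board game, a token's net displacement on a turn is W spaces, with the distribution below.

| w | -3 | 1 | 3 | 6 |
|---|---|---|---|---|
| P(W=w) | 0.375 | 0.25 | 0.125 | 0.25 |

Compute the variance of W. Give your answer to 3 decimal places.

12.750

E[W] = (-3)(0.375) + (1)(0.25) + (3)(0.125) + (6)(0.25) = 1
E[W²] = (-3)²(0.375) + (1)²(0.25) + (3)²(0.125) + (6)²(0.25) = 13.75
Var(W) = E[W²] − (E[W])² = 13.75 − (1)² = 12.75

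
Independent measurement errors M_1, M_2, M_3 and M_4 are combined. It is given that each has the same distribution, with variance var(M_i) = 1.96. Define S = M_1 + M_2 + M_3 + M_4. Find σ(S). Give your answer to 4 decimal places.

By independence, var(S) = (1)²var(M_1) + (1)²var(M_2) + (1)²var(M_3) + (1)²var(M_4)
= (1)²·1.96 + (1)²·1.96 + (1)²·1.96 + (1)²·1.96 = 7.84
σ(S) = √7.84 ≈ 2.8000

2.8000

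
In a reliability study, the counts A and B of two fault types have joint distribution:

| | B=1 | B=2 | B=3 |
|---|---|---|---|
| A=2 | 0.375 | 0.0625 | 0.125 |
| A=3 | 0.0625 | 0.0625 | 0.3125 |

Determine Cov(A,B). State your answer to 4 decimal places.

0.2500

E[A] = 2.4375,  E[B] = 2
E[AB] = 5.125
Cov(A,B) = E[AB] − E[A]E[B] = 5.125 − (2.4375)(2) = 0.25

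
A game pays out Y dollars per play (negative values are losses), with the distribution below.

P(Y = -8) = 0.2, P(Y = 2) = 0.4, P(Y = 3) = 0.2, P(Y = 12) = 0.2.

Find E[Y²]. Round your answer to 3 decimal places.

45.000

E[Y²] = (-8)²(0.2) + (2)²(0.4) + (3)²(0.2) + (12)²(0.2) = 45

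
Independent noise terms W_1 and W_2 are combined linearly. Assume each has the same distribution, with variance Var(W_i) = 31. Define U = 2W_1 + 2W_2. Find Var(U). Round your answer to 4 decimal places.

248.0000

By independence, Var(U) = (2)²Var(W_1) + (2)²Var(W_2)
= (2)²·31 + (2)²·31 = 248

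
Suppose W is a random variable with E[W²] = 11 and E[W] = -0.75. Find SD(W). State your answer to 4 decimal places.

Var(W) = 11 − (-0.75)² = 10.4375
SD(W) = √10.4375 ≈ 3.2307

3.2307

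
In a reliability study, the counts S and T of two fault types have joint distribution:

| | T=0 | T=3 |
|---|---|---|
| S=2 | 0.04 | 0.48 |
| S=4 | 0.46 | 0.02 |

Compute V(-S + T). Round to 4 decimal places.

E[S] = 2.96,  E[T] = 1.5,  E[ST] = 3.12
V(S) = 9.76 − (2.96)² = 0.9984;  V(T) = 4.5 − (1.5)² = 2.25
Cov(S,T) = 3.12 − (2.96)(1.5) = -1.32
V(-S + T) = (-1)²·0.9984 + (1)²·2.25 + 2·(-1)·(1)·-1.32 = 5.8884

5.8884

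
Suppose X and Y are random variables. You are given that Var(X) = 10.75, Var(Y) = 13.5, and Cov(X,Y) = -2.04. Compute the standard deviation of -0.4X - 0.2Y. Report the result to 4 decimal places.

Var(-0.4X - 0.2Y) = (-0.4)²·Var(X) + (-0.2)²·Var(Y) + 2·(-0.4)·(-0.2)·Cov(X,Y)
= 0.16·10.75 + 0.04·13.5 + 0.16·-2.04 = 1.9336
SD(-0.4X - 0.2Y) = √1.9336 ≈ 1.3905

1.3905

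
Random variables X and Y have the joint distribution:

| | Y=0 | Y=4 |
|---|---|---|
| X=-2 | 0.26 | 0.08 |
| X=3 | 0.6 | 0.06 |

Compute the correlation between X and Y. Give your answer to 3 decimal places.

-0.197

E[X] = 1.3,  E[Y] = 0.56
E[XY] = 0.08
Cov(X,Y) = E[XY] − E[X]E[Y] = 0.08 − (1.3)(0.56) = -0.648
Var(X) = 5.61,  Var(Y) = 1.9264
ρ = -0.648 / √(5.61·1.9264) ≈ -0.197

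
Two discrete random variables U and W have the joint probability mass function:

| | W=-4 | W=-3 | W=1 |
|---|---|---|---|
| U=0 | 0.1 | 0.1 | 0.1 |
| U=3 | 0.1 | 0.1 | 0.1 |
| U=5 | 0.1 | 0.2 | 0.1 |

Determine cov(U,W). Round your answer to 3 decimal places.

E[U] = 2.9,  E[W] = -2.1
E[UW] = -6.3
cov(U,W) = E[UW] − E[U]E[W] = -6.3 − (2.9)(-2.1) = -0.21

-0.210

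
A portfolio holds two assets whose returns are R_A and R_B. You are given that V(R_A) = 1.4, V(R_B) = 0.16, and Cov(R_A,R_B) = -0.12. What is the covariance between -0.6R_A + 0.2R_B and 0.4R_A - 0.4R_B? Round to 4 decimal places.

Cov(-0.6R_A + 0.2R_B, 0.4R_A - 0.4R_B) = (-0.6)(0.4)V(R_A) + (0.2)(-0.4)V(R_B) + [(-0.6)(-0.4) + (0.2)(0.4)]Cov(R_A,R_B)
= -0.24·1.4 + -0.08·0.16 + 0.32·-0.12 = -0.3872

-0.3872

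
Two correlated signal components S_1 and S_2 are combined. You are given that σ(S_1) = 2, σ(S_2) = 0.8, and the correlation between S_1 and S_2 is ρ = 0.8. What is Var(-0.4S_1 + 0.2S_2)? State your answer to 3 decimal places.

0.461

Var(S_1) = (2)² = 4;  Var(S_2) = (0.8)² = 0.64
cov(S_1,S_2) = ρ·σ(S_1)·σ(S_2) = 0.8·2·0.8 = 1.28
Var(-0.4S_1 + 0.2S_2) = (-0.4)²·Var(S_1) + (0.2)²·Var(S_2) + 2·(-0.4)·(0.2)·cov(S_1,S_2)
= 0.16·4 + 0.04·0.64 + -0.16·1.28 = 0.4608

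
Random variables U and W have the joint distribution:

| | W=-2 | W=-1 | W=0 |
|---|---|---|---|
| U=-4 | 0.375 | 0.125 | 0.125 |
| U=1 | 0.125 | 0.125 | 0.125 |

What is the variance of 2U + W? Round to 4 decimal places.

26.0000

E[U] = -2.125,  E[W] = -1.25,  E[UW] = 3.125
Var(U) = 10.375 − (-2.125)² = 5.859375;  Var(W) = 2.25 − (-1.25)² = 0.6875
Cov(U,W) = 3.125 − (-2.125)(-1.25) = 0.46875
Var(2U + W) = (2)²·5.859375 + (1)²·0.6875 + 2·(2)·(1)·0.46875 = 26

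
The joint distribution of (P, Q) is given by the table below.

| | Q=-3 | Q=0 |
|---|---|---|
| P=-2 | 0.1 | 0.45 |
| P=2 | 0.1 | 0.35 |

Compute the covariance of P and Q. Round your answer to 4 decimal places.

E[P] = -0.2,  E[Q] = -0.6
E[PQ] = 0
Cov(P,Q) = E[PQ] − E[P]E[Q] = 0 − (-0.2)(-0.6) = -0.12

-0.1200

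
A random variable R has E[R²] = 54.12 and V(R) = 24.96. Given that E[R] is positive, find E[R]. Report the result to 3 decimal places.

5.400

(E[R])² = E[R²] − V(R) = 54.12 − 24.96 = 29.16
E[R] = √29.16 = 5.4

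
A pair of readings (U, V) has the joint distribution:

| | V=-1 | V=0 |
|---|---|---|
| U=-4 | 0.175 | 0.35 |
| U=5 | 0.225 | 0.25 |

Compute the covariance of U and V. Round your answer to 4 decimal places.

-0.3150

E[U] = 0.275,  E[V] = -0.4
E[UV] = -0.425
Cov(U,V) = E[UV] − E[U]E[V] = -0.425 − (0.275)(-0.4) = -0.315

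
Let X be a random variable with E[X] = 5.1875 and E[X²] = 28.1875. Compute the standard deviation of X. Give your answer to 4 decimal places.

1.1302

var(X) = 28.1875 − (5.1875)² = 1.27734375
σ(X) = √1.27734375 ≈ 1.1302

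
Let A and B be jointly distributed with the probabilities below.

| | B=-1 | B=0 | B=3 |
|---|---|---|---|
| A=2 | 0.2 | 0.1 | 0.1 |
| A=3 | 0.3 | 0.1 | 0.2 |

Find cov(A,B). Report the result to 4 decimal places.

0.0600

E[A] = 2.6,  E[B] = 0.4
E[AB] = 1.1
cov(A,B) = E[AB] − E[A]E[B] = 1.1 − (2.6)(0.4) = 0.06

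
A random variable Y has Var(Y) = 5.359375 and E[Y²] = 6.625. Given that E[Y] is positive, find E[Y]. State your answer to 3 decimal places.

1.125

(E[Y])² = E[Y²] − Var(Y) = 6.625 − 5.359375 = 1.265625
E[Y] = √1.265625 = 1.125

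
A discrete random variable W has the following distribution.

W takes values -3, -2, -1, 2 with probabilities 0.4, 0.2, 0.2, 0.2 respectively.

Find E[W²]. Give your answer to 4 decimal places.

5.4000

E[W²] = (-3)²(0.4) + (-2)²(0.2) + (-1)²(0.2) + (2)²(0.2) = 5.4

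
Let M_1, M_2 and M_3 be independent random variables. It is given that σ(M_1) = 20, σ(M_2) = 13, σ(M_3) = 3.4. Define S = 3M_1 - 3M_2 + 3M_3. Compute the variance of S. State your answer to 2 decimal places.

var(M_1) = 400, var(M_2) = 169, var(M_3) = 11.56
By independence, var(S) = (3)²var(M_1) + (-3)²var(M_2) + (3)²var(M_3)
= (3)²·400 + (-3)²·169 + (3)²·11.56 = 5225.04

5225.04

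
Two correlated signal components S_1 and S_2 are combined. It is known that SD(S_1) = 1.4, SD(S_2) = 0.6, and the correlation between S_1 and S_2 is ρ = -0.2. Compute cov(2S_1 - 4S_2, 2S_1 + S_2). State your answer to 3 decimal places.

7.408

Var(S_1) = (1.4)² = 1.96;  Var(S_2) = (0.6)² = 0.36
cov(S_1,S_2) = ρ·SD(S_1)·SD(S_2) = -0.2·1.4·0.6 = -0.168
cov(2S_1 - 4S_2, 2S_1 + S_2) = (2)(2)Var(S_1) + (-4)(1)Var(S_2) + [(2)(1) + (-4)(2)]cov(S_1,S_2)
= 4·1.96 + -4·0.36 + -6·-0.168 = 7.408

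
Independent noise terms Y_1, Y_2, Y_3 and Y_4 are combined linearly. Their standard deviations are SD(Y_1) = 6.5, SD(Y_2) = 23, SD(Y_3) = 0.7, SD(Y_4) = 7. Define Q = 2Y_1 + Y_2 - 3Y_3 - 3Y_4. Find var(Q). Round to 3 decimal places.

1143.410

var(Y_1) = 42.25, var(Y_2) = 529, var(Y_3) = 0.49, var(Y_4) = 49
By independence, var(Q) = (2)²var(Y_1) + (1)²var(Y_2) + (-3)²var(Y_3) + (-3)²var(Y_4)
= (2)²·42.25 + (1)²·529 + (-3)²·0.49 + (-3)²·49 = 1143.41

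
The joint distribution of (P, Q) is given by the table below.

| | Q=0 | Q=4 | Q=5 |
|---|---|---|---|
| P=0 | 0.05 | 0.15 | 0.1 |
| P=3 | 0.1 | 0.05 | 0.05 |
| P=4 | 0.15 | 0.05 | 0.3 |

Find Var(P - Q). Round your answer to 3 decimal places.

8.328

E[P] = 2.6,  E[Q] = 3.25,  E[PQ] = 8.15
Var(P) = 9.8 − (2.6)² = 3.04;  Var(Q) = 15.25 − (3.25)² = 4.6875
Cov(P,Q) = 8.15 − (2.6)(3.25) = -0.3
Var(P - Q) = (1)²·3.04 + (-1)²·4.6875 + 2·(1)·(-1)·-0.3 = 8.3275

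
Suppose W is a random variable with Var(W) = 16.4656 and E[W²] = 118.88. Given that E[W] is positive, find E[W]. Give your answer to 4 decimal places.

10.1200

(E[W])² = E[W²] − Var(W) = 118.88 − 16.4656 = 102.4144
E[W] = √102.4144 = 10.12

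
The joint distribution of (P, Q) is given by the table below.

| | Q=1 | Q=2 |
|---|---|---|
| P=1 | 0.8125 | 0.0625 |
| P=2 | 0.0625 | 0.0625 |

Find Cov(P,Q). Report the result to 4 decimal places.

E[P] = 1.125,  E[Q] = 1.125
E[PQ] = 1.3125
Cov(P,Q) = E[PQ] − E[P]E[Q] = 1.3125 − (1.125)(1.125) = 0.046875

0.0469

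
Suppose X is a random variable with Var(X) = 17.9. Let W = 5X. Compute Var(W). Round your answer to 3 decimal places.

Var(5X) = (5)²·Var(X) = 25·17.9 = 447.5

447.500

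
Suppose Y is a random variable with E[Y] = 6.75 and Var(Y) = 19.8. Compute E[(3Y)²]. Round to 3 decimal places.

E[3Y] = 3·6.75 = 20.25
Var(3Y) = (3)²·19.8 = 178.2
E[(3Y)²] = Var((3Y)) + (E[(3Y)])² = 178.2 + (20.25)² = 588.2625

588.263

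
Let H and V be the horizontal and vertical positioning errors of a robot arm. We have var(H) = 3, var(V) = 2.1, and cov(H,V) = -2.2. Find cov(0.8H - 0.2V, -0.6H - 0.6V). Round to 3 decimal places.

-0.396

cov(0.8H - 0.2V, -0.6H - 0.6V) = (0.8)(-0.6)var(H) + (-0.2)(-0.6)var(V) + [(0.8)(-0.6) + (-0.2)(-0.6)]cov(H,V)
= -0.48·3 + 0.12·2.1 + -0.36·-2.2 = -0.396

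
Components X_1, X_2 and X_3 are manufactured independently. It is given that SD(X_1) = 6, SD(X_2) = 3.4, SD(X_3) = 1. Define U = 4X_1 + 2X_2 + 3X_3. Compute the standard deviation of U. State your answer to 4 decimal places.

25.1245

V(X_1) = 36, V(X_2) = 11.56, V(X_3) = 1
By independence, V(U) = (4)²V(X_1) + (2)²V(X_2) + (3)²V(X_3)
= (4)²·36 + (2)²·11.56 + (3)²·1 = 631.24
SD(U) = √631.24 ≈ 25.1245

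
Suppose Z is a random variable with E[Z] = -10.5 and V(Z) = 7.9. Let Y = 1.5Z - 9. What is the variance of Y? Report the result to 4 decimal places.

17.7750

V(1.5Z - 9) = (1.5)²·V(Z) = 2.25·7.9 = 17.775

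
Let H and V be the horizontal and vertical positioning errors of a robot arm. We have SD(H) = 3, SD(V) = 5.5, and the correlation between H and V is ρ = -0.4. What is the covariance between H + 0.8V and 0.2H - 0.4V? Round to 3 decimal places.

-6.296

Var(H) = (3)² = 9;  Var(V) = (5.5)² = 30.25
Cov(H,V) = ρ·SD(H)·SD(V) = -0.4·3·5.5 = -6.6
Cov(H + 0.8V, 0.2H - 0.4V) = (1)(0.2)Var(H) + (0.8)(-0.4)Var(V) + [(1)(-0.4) + (0.8)(0.2)]Cov(H,V)
= 0.2·9 + -0.32·30.25 + -0.24·-6.6 = -6.296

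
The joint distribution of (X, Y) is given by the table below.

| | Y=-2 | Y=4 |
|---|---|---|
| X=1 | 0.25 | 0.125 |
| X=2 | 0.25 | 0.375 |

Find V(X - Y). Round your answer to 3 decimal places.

8.484

E[X] = 1.625,  E[Y] = 1,  E[XY] = 2
V(X) = 2.875 − (1.625)² = 0.234375;  V(Y) = 10 − (1)² = 9
cov(X,Y) = 2 − (1.625)(1) = 0.375
V(X - Y) = (1)²·0.234375 + (-1)²·9 + 2·(1)·(-1)·0.375 = 8.484375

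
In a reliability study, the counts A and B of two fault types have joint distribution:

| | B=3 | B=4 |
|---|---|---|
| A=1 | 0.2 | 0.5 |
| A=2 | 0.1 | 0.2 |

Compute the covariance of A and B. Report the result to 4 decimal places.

E[A] = 1.3,  E[B] = 3.7
E[AB] = 4.8
Cov(A,B) = E[AB] − E[A]E[B] = 4.8 − (1.3)(3.7) = -0.01

-0.0100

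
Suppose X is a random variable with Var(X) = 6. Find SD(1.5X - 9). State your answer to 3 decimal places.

Var(1.5X - 9) = (1.5)²·6 = 13.5
SD(1.5X - 9) = √13.5 ≈ 3.674

3.674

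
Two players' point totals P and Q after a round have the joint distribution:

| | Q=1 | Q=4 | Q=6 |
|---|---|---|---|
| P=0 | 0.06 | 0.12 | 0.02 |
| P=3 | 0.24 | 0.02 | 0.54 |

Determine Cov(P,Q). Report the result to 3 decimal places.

0.552

E[P] = 2.4,  E[Q] = 4.22
E[PQ] = 10.68
Cov(P,Q) = E[PQ] − E[P]E[Q] = 10.68 − (2.4)(4.22) = 0.552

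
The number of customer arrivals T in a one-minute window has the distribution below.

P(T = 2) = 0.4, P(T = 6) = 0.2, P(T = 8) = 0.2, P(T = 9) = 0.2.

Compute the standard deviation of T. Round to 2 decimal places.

2.94

E[T] = (2)(0.4) + (6)(0.2) + (8)(0.2) + (9)(0.2) = 5.4
E[T²] = (2)²(0.4) + (6)²(0.2) + (8)²(0.2) + (9)²(0.2) = 37.8
V(T) = E[T²] − (E[T])² = 37.8 − (5.4)² = 8.64
σ(T) = √8.64 ≈ 2.94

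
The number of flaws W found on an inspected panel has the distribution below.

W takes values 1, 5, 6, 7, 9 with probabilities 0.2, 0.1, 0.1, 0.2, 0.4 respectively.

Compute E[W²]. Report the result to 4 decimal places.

48.5000

E[W²] = (1)²(0.2) + (5)²(0.1) + (6)²(0.1) + (7)²(0.2) + (9)²(0.4) = 48.5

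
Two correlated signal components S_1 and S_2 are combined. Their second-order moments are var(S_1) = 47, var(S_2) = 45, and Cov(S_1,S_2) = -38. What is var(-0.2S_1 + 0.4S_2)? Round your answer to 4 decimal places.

var(-0.2S_1 + 0.4S_2) = (-0.2)²·var(S_1) + (0.4)²·var(S_2) + 2·(-0.2)·(0.4)·Cov(S_1,S_2)
= 0.04·47 + 0.16·45 + -0.16·-38 = 15.16

15.1600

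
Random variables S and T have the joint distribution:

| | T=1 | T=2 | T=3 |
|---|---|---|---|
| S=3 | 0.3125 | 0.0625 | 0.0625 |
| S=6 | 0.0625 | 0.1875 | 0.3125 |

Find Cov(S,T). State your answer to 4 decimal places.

0.7500

E[S] = 4.6875,  E[T] = 2
E[ST] = 10.125
Cov(S,T) = E[ST] − E[S]E[T] = 10.125 − (4.6875)(2) = 0.75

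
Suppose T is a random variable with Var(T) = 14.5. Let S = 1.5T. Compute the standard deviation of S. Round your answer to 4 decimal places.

5.7118

Var(1.5T) = (1.5)²·14.5 = 32.625
sd(S) = √32.625 ≈ 5.7118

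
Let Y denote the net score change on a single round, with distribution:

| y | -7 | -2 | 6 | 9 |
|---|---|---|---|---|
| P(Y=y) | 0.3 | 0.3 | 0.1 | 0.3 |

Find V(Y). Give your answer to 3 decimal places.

43.440

E[Y] = (-7)(0.3) + (-2)(0.3) + (6)(0.1) + (9)(0.3) = 0.6
E[Y²] = (-7)²(0.3) + (-2)²(0.3) + (6)²(0.1) + (9)²(0.3) = 43.8
V(Y) = E[Y²] − (E[Y])² = 43.8 − (0.6)² = 43.44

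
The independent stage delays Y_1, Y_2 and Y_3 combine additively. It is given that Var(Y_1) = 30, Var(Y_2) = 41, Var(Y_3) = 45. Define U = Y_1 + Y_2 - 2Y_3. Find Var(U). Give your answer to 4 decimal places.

By independence, Var(U) = (1)²Var(Y_1) + (1)²Var(Y_2) + (-2)²Var(Y_3)
= (1)²·30 + (1)²·41 + (-2)²·45 = 251

251.0000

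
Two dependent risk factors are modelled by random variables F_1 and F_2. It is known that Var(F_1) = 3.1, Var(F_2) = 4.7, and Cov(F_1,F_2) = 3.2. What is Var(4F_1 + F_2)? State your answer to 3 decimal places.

79.900

Var(4F_1 + F_2) = (4)²·Var(F_1) + (1)²·Var(F_2) + 2·(4)·(1)·Cov(F_1,F_2)
= 16·3.1 + 1·4.7 + 8·3.2 = 79.9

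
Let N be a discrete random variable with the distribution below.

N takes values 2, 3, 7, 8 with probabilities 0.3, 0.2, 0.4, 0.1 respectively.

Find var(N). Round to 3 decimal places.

5.960

E[N] = (2)(0.3) + (3)(0.2) + (7)(0.4) + (8)(0.1) = 4.8
E[N²] = (2)²(0.3) + (3)²(0.2) + (7)²(0.4) + (8)²(0.1) = 29
var(N) = E[N²] − (E[N])² = 29 − (4.8)² = 5.96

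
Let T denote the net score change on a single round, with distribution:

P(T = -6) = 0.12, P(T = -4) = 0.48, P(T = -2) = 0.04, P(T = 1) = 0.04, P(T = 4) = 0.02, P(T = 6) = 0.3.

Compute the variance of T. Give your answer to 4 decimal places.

E[T] = (-6)(0.12) + (-4)(0.48) + (-2)(0.04) + (1)(0.04) + (4)(0.02) + (6)(0.3) = -0.8
E[T²] = (-6)²(0.12) + (-4)²(0.48) + (-2)²(0.04) + (1)²(0.04) + (4)²(0.02) + (6)²(0.3) = 23.32
Var(T) = E[T²] − (E[T])² = 23.32 − (-0.8)² = 22.68

22.6800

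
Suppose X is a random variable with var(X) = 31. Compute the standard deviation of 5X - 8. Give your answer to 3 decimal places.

var(5X - 8) = (5)²·31 = 775
sd(5X - 8) = √775 ≈ 27.839

27.839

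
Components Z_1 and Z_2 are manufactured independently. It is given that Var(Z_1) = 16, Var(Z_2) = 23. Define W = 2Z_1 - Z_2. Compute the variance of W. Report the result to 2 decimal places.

87.00

By independence, Var(W) = (2)²Var(Z_1) + (-1)²Var(Z_2)
= (2)²·16 + (-1)²·23 = 87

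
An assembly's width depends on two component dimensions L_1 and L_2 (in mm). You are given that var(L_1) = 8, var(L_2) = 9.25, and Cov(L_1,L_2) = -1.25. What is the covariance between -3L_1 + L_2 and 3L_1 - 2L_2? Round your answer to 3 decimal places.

-101.750

Cov(-3L_1 + L_2, 3L_1 - 2L_2) = (-3)(3)var(L_1) + (1)(-2)var(L_2) + [(-3)(-2) + (1)(3)]Cov(L_1,L_2)
= -9·8 + -2·9.25 + 9·-1.25 = -101.75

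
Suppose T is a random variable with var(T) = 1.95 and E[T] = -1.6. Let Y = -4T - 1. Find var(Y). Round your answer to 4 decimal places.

var(-4T - 1) = (-4)²·var(T) = 16·1.95 = 31.2

31.2000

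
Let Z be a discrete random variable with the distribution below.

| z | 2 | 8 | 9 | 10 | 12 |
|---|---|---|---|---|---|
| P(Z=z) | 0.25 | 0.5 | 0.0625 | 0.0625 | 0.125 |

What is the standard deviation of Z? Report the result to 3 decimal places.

3.264

E[Z] = (2)(0.25) + (8)(0.5) + (9)(0.0625) + (10)(0.0625) + (12)(0.125) = 7.1875
E[Z²] = (2)²(0.25) + (8)²(0.5) + (9)²(0.0625) + (10)²(0.0625) + (12)²(0.125) = 62.3125
V(Z) = E[Z²] − (E[Z])² = 62.3125 − (7.1875)² = 10.65234375
sd(Z) = √10.65234375 ≈ 3.264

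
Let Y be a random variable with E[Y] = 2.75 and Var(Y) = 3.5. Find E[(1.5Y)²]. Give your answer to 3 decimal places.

E[1.5Y] = 1.5·2.75 = 4.125
Var(1.5Y) = (1.5)²·3.5 = 7.875
E[(1.5Y)²] = Var((1.5Y)) + (E[(1.5Y)])² = 7.875 + (4.125)² = 24.890625

24.891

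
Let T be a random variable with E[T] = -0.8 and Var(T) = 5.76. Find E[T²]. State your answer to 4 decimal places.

6.4000

E[T²] = Var(T) + (E[T])² = 5.76 + (-0.8)² = 6.4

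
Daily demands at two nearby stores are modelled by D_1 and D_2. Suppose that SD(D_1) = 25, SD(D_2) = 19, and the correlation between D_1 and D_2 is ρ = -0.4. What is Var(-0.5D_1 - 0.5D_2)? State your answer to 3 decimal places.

151.500

Var(D_1) = (25)² = 625;  Var(D_2) = (19)² = 361
cov(D_1,D_2) = ρ·SD(D_1)·SD(D_2) = -0.4·25·19 = -190
Var(-0.5D_1 - 0.5D_2) = (-0.5)²·Var(D_1) + (-0.5)²·Var(D_2) + 2·(-0.5)·(-0.5)·cov(D_1,D_2)
= 0.25·625 + 0.25·361 + 0.5·-190 = 151.5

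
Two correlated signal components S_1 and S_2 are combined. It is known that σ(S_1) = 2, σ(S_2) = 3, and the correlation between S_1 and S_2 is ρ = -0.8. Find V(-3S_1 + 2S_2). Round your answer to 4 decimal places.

V(S_1) = (2)² = 4;  V(S_2) = (3)² = 9
Cov(S_1,S_2) = ρ·σ(S_1)·σ(S_2) = -0.8·2·3 = -4.8
V(-3S_1 + 2S_2) = (-3)²·V(S_1) + (2)²·V(S_2) + 2·(-3)·(2)·Cov(S_1,S_2)
= 9·4 + 4·9 + -12·-4.8 = 129.6

129.6000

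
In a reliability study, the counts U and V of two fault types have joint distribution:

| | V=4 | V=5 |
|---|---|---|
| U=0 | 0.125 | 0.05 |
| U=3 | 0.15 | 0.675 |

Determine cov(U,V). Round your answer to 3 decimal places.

E[U] = 2.475,  E[V] = 4.725
E[UV] = 11.925
cov(U,V) = E[UV] − E[U]E[V] = 11.925 − (2.475)(4.725) = 0.230625

0.231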